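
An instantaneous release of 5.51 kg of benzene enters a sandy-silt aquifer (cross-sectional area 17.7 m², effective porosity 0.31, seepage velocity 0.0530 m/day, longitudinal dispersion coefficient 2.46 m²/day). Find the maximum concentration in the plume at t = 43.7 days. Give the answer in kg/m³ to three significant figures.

0.0273 kg/m³

The peak of an instantaneous 1D plume sits at x = vt; there the Gaussian factor is 1 and C_max = M/(n_e·A·√(4πDt)), where n_e·A is the pore area the mass is dissolved in.
√(4πDt) = √(4π × 2.46 × 43.7) = 36.75 m, so C_max = 5.51/(0.31 × 17.7 × 36.75) = 0.0273 kg/m³.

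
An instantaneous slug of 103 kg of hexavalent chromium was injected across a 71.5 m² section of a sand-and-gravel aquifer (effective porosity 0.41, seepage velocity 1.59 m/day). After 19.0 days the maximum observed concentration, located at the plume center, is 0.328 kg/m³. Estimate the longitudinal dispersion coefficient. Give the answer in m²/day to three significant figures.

At the plume center C_max = M/(n_e·A·√(4πDt)), so D = M²/(4πt·(n_e·A·C_max)²).
n_e·A·C_max = 0.41 × 71.5 × 0.328 = 9.615 kg/m.
D = 103²/(4π × 19.0 × 9.615²) = 0.481 m²/day.

0.481 m²/day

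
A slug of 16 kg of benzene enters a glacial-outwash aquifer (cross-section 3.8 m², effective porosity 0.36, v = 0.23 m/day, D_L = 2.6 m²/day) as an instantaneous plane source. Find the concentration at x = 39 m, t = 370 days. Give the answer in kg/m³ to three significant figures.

0.0612 kg/m³

For an instantaneous plane source, C(x,t) = M/(n_e·A·√(4πDt)) · exp(−(x−vt)²/(4Dt)), with n_e·A the pore (flow) area.
Plume center vt = 0.23 × 370 = 85.1 m, so the well at 39 m is 46.1 m upgradient of the peak.
√(4πDt) = 109.9 m, giving peak height M/(n_e·A·√(4πDt)) = 16/(0.36 × 3.8 × 109.9) = 0.1064 kg/m³.
(x−vt)²/(4Dt) = (-46.1)²/(4 × 2.6 × 370) = 0.5523; exp(−0.5523) = 0.5756.
C = 0.1064 × 0.5756 = 0.0612 kg/m³.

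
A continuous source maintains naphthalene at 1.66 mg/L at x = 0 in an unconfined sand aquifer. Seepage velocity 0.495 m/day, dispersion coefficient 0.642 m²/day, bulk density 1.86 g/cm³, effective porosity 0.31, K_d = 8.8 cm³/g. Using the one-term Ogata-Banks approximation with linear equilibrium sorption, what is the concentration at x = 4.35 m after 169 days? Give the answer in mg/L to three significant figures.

0.136 mg/L

Retardation factor R = 1 + ρ_b·K_d/n = 1 + 1.86 × 8.8/0.31 = 53.80.
Sorption retards both mechanisms: v_R = v/R = 0.009201 m/day, D_R = D/R = 0.01193 m²/day.
v_R·t = 0.009201 × 169 = 1.554969 m; 2√(D_R t) = 2.840 m; argument = (4.35 − 1.554969)/2.840 = 0.9842.
C = C₀ × ½·erfc(0.9842) = 1.66 × 0.08198 = 0.136 mg/L.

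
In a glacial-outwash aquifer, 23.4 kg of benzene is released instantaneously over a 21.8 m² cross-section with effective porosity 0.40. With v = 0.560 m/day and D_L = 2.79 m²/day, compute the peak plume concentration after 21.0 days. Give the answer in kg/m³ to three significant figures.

0.0989 kg/m³

The peak of an instantaneous 1D plume sits at x = vt; there the Gaussian factor is 1 and C_max = M/(n_e·A·√(4πDt)), where n_e·A is the pore area the mass is dissolved in.
√(4πDt) = √(4π × 2.79 × 21.0) = 27.13 m, so C_max = 23.4/(0.40 × 21.8 × 27.13) = 0.0989 kg/m³.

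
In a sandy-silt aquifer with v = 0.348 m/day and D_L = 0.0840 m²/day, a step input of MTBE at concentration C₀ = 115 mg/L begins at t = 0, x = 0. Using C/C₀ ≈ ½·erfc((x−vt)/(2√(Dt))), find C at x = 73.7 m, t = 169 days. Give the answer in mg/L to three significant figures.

For a continuous step input, C/C₀ ≈ ½·erfc((x−vt)/(2√(Dt))).
vt = 0.348 × 169 = 58.812 m and 2√(Dt) = 2√(0.0840 × 169) = 7.536 m.
Argument (x−vt)/(2√(Dt)) = (73.7 − 58.812)/7.536 = 1.976; ½·erfc(1.976) = 0.002599.
C = 115 × 0.002599 = 0.299 mg/L.

0.299 mg/L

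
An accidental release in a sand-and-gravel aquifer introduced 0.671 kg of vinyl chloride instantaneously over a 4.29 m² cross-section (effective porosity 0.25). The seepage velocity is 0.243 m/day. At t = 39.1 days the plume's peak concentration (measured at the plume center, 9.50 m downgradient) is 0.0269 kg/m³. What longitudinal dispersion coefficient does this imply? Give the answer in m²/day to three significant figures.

1.10 m²/day

At the plume center C_max = M/(n_e·A·√(4πDt)), so D = M²/(4πt·(n_e·A·C_max)²).
n_e·A·C_max = 0.25 × 4.29 × 0.0269 = 0.02885 kg/m.
D = 0.671²/(4π × 39.1 × 0.02885²) = 1.10 m²/day.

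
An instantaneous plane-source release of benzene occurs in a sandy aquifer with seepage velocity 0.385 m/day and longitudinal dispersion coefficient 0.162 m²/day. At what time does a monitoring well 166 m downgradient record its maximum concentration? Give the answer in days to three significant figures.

For the 1D instantaneous-source solution, setting ∂C/∂t = 0 at fixed x gives v²t² + 2Dt − x² = 0, so t = (√(D² + v²x²) − D)/v².
√(D² + v²x²) = √(0.162² + 0.385² × 166²) = 63.91; v² = 0.148225.
t = (63.91 − 0.162)/0.148225 = 430 days (vs. the pure-advection estimate x/v = 431 d).

430 days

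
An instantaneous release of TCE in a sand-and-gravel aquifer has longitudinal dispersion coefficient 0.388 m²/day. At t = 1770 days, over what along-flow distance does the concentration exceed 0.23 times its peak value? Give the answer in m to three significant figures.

127 m

The plume is Gaussian with σ = √(2Dt) = √(2 × 0.388 × 1770) = 37.06 m.
C/C_peak = exp(−Δx²/(2σ²)) = 0.23 ⇒ Δx = σ·√(−2 ln 0.23) = 37.06 × 1.714 = 63.52 m.
Width = 2Δx = 127 m.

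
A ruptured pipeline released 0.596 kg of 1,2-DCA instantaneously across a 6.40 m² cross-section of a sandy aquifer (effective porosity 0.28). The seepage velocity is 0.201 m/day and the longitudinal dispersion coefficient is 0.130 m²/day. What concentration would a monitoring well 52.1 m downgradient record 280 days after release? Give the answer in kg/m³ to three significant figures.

For an instantaneous plane source, C(x,t) = M/(n_e·A·√(4πDt)) · exp(−(x−vt)²/(4Dt)), with n_e·A the pore (flow) area.
Plume center vt = 0.201 × 280 = 56.28 m, so the well at 52.1 m is 4.18 m upgradient of the peak.
√(4πDt) = 21.39 m, giving peak height M/(n_e·A·√(4πDt)) = 0.596/(0.28 × 6.40 × 21.39) = 0.01555 kg/m³.
(x−vt)²/(4Dt) = (-4.18)²/(4 × 0.130 × 280) = 0.1200; exp(−0.1200) = 0.8869.
C = 0.01555 × 0.8869 = 0.0138 kg/m³.

0.0138 kg/m³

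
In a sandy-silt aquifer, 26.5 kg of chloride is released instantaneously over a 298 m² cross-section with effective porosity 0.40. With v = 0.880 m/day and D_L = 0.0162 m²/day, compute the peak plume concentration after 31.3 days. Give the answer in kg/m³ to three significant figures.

The peak of an instantaneous 1D plume sits at x = vt; there the Gaussian factor is 1 and C_max = M/(n_e·A·√(4πDt)), where n_e·A is the pore area the mass is dissolved in.
√(4πDt) = √(4π × 0.0162 × 31.3) = 2.524 m, so C_max = 26.5/(0.40 × 298 × 2.524) = 0.0881 kg/m³.

0.0881 kg/m³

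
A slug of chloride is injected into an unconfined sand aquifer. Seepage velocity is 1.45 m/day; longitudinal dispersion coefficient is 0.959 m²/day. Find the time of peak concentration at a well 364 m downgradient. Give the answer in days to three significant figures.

251 days

For the 1D instantaneous-source solution, setting ∂C/∂t = 0 at fixed x gives v²t² + 2Dt − x² = 0, so t = (√(D² + v²x²) − D)/v².
√(D² + v²x²) = √(0.959² + 1.45² × 364²) = 527.8; v² = 2.1025.
t = (527.8 − 0.959)/2.1025 = 251 days (vs. the pure-advection estimate x/v = 251 d).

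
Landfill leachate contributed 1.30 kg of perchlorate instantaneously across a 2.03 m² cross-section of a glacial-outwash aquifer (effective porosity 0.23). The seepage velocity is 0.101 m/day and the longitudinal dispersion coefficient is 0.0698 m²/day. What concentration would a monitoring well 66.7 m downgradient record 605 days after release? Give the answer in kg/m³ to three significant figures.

For an instantaneous plane source, C(x,t) = M/(n_e·A·√(4πDt)) · exp(−(x−vt)²/(4Dt)), with n_e·A the pore (flow) area.
Plume center vt = 0.101 × 605 = 61.105 m, so the well at 66.7 m is 5.595 m downgradient of the peak.
√(4πDt) = 23.04 m, giving peak height M/(n_e·A·√(4πDt)) = 1.30/(0.23 × 2.03 × 23.04) = 0.1208 kg/m³.
(x−vt)²/(4Dt) = (5.595)²/(4 × 0.0698 × 605) = 0.1853; exp(−0.1853) = 0.8309.
C = 0.1208 × 0.8309 = 0.100 kg/m³.

0.100 kg/m³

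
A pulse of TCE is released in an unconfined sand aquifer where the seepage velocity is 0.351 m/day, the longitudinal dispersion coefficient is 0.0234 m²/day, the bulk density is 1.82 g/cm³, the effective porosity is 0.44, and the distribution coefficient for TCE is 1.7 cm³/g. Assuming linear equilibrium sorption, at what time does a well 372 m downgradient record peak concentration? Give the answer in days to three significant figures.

8510 days

Retardation factor R = 1 + ρ_b·K_d/n = 1 + 1.82 × 1.7/0.44 = 8.032.
Sorption retards both mechanisms: v_R = v/R = 0.04370 m/day, D_R = D/R = 0.002913 m²/day.
Peak time from v_R²t² + 2D_R t − x² = 0: t = (√(D_R² + v_R²x²) − D_R)/v_R².
√(D_R² + v_R²x²) = √(0.002913² + 0.04370² × 372²) = 16.26; v_R² = 0.001910.
t = (16.26 − 0.002913)/0.001910 = 8510 days.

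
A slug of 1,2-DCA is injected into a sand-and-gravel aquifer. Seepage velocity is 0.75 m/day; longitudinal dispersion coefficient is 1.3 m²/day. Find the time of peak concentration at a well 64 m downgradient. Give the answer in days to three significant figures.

83.1 days

For the 1D instantaneous-source solution, setting ∂C/∂t = 0 at fixed x gives v²t² + 2Dt − x² = 0, so t = (√(D² + v²x²) − D)/v².
√(D² + v²x²) = √(1.3² + 0.75² × 64²) = 48.02; v² = 0.5625.
t = (48.02 − 1.3)/0.5625 = 83.1 days (vs. the pure-advection estimate x/v = 85.3 d).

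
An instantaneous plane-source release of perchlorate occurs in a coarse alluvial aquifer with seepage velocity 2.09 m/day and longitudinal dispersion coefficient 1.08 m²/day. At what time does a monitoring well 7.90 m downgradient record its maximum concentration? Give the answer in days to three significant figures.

3.54 days

For the 1D instantaneous-source solution, setting ∂C/∂t = 0 at fixed x gives v²t² + 2Dt − x² = 0, so t = (√(D² + v²x²) − D)/v².
√(D² + v²x²) = √(1.08² + 2.09² × 7.90²) = 16.55; v² = 4.3681.
t = (16.55 − 1.08)/4.3681 = 3.54 days (vs. the pure-advection estimate x/v = 3.78 d).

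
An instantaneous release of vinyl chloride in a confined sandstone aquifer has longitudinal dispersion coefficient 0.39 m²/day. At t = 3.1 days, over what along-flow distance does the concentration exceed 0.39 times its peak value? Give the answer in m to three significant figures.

The plume is Gaussian with σ = √(2Dt) = √(2 × 0.39 × 3.1) = 1.555 m.
C/C_peak = exp(−Δx²/(2σ²)) = 0.39 ⇒ Δx = σ·√(−2 ln 0.39) = 1.555 × 1.372 = 2.133 m.
Width = 2Δx = 4.27 m.

4.27 m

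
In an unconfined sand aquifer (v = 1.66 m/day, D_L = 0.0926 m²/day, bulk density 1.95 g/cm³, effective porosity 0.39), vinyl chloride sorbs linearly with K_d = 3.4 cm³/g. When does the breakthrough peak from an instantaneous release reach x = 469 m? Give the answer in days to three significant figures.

5080 days

Retardation factor R = 1 + ρ_b·K_d/n = 1 + 1.95 × 3.4/0.39 = 18.00.
Sorption retards both mechanisms: v_R = v/R = 0.09222 m/day, D_R = D/R = 0.005144 m²/day.
Peak time from v_R²t² + 2D_R t − x² = 0: t = (√(D_R² + v_R²x²) − D_R)/v_R².
√(D_R² + v_R²x²) = √(0.005144² + 0.09222² × 469²) = 43.25; v_R² = 0.008505.
t = (43.25 − 0.005144)/0.008505 = 5080 days.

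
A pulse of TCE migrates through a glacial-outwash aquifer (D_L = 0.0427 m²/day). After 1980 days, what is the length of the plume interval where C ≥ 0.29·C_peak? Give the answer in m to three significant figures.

The plume is Gaussian with σ = √(2Dt) = √(2 × 0.0427 × 1980) = 13.00 m.
C/C_peak = exp(−Δx²/(2σ²)) = 0.29 ⇒ Δx = σ·√(−2 ln 0.29) = 13.00 × 1.573 = 20.45 m.
Width = 2Δx = 40.9 m.

40.9 m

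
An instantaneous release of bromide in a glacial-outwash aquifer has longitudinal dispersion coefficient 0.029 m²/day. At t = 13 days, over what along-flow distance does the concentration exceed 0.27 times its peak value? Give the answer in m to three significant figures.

The plume is Gaussian with σ = √(2Dt) = √(2 × 0.029 × 13) = 0.8683 m.
C/C_peak = exp(−Δx²/(2σ²)) = 0.27 ⇒ Δx = σ·√(−2 ln 0.27) = 0.8683 × 1.618 = 1.405 m.
Width = 2Δx = 2.81 m.

2.81 m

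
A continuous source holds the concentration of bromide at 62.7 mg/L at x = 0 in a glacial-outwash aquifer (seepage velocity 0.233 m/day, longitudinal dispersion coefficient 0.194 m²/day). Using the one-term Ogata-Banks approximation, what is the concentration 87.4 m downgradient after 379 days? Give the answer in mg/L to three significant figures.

33.2 mg/L

For a continuous step input, C/C₀ ≈ ½·erfc((x−vt)/(2√(Dt))).
vt = 0.233 × 379 = 88.307 m and 2√(Dt) = 2√(0.194 × 379) = 17.15 m.
Argument (x−vt)/(2√(Dt)) = (87.4 − 88.307)/17.15 = -0.05289; ½·erfc(-0.05289) = 0.5298.
C = 62.7 × 0.5298 = 33.2 mg/L.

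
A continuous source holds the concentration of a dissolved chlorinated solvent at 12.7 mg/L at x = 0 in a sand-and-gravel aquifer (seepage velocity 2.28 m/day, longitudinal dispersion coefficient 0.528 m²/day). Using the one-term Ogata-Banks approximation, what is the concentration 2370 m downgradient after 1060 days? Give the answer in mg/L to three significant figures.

11.7 mg/L

For a continuous step input, C/C₀ ≈ ½·erfc((x−vt)/(2√(Dt))).
vt = 2.28 × 1060 = 2416.8 m and 2√(Dt) = 2√(0.528 × 1060) = 47.32 m.
Argument (x−vt)/(2√(Dt)) = (2370 − 2416.8)/47.32 = -0.9890; ½·erfc(-0.9890) = 0.9190.
C = 12.7 × 0.9190 = 11.7 mg/L.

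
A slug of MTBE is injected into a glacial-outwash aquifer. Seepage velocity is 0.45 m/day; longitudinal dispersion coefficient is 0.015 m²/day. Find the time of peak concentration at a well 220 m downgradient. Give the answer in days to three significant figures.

For the 1D instantaneous-source solution, setting ∂C/∂t = 0 at fixed x gives v²t² + 2Dt − x² = 0, so t = (√(D² + v²x²) − D)/v².
√(D² + v²x²) = √(0.015² + 0.45² × 220²) = 99.00; v² = 0.2025.
t = (99.00 − 0.015)/0.2025 = 489 days (vs. the pure-advection estimate x/v = 489 d).

489 days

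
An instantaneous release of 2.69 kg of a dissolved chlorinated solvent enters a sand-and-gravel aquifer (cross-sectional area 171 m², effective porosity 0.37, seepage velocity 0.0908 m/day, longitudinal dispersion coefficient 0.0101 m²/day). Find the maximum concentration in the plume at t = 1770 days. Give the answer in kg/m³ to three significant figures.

The peak of an instantaneous 1D plume sits at x = vt; there the Gaussian factor is 1 and C_max = M/(n_e·A·√(4πDt)), where n_e·A is the pore area the mass is dissolved in.
√(4πDt) = √(4π × 0.0101 × 1770) = 14.99 m, so C_max = 2.69/(0.37 × 171 × 14.99) = 0.00284 kg/m³.

0.00284 kg/m³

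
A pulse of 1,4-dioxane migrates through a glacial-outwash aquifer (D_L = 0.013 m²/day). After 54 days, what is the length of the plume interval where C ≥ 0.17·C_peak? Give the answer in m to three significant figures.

4.46 m

The plume is Gaussian with σ = √(2Dt) = √(2 × 0.013 × 54) = 1.185 m.
C/C_peak = exp(−Δx²/(2σ²)) = 0.17 ⇒ Δx = σ·√(−2 ln 0.17) = 1.185 × 1.883 = 2.231 m.
Width = 2Δx = 4.46 m.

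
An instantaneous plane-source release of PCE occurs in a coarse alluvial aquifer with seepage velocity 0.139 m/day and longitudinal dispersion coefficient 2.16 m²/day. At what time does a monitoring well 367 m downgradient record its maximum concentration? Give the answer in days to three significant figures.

2530 days

For the 1D instantaneous-source solution, setting ∂C/∂t = 0 at fixed x gives v²t² + 2Dt − x² = 0, so t = (√(D² + v²x²) − D)/v².
√(D² + v²x²) = √(2.16² + 0.139² × 367²) = 51.06; v² = 0.019321.
t = (51.06 − 2.16)/0.019321 = 2530 days (vs. the pure-advection estimate x/v = 2640 d).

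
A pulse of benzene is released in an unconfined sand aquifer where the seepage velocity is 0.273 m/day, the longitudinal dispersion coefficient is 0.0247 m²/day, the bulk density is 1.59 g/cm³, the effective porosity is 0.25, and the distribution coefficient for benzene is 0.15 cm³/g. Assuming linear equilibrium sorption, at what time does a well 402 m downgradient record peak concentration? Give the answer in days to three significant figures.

2880 days

Retardation factor R = 1 + ρ_b·K_d/n = 1 + 1.59 × 0.15/0.25 = 1.954.
Sorption retards both mechanisms: v_R = v/R = 0.1397 m/day, D_R = D/R = 0.01264 m²/day.
Peak time from v_R²t² + 2D_R t − x² = 0: t = (√(D_R² + v_R²x²) − D_R)/v_R².
√(D_R² + v_R²x²) = √(0.01264² + 0.1397² × 402²) = 56.16; v_R² = 0.01952.
t = (56.16 − 0.01264)/0.01952 = 2880 days.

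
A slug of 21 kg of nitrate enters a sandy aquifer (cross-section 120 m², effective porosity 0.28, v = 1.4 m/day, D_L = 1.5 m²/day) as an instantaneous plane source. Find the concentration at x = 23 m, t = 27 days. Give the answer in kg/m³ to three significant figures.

For an instantaneous plane source, C(x,t) = M/(n_e·A·√(4πDt)) · exp(−(x−vt)²/(4Dt)), with n_e·A the pore (flow) area.
Plume center vt = 1.4 × 27 = 37.8 m, so the well at 23 m is 14.8 m upgradient of the peak.
√(4πDt) = 22.56 m, giving peak height M/(n_e·A·√(4πDt)) = 21/(0.28 × 120 × 22.56) = 0.02770 kg/m³.
(x−vt)²/(4Dt) = (-14.8)²/(4 × 1.5 × 27) = 1.352; exp(−1.352) = 0.2587.
C = 0.02770 × 0.2587 = 0.00717 kg/m³.

0.00717 kg/m³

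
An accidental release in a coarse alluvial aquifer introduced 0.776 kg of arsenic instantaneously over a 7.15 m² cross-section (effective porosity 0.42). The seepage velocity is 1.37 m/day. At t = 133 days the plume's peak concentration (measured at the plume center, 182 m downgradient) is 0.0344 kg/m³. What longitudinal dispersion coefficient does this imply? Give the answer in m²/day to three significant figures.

At the plume center C_max = M/(n_e·A·√(4πDt)), so D = M²/(4πt·(n_e·A·C_max)²).
n_e·A·C_max = 0.42 × 7.15 × 0.0344 = 0.1033 kg/m.
D = 0.776²/(4π × 133 × 0.1033²) = 0.0338 m²/day.

0.0338 m²/day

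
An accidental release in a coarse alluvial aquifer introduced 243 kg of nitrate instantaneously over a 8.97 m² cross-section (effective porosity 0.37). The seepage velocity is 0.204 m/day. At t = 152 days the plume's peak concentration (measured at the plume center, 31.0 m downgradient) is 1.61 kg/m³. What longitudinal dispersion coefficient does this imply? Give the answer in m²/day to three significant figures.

1.08 m²/day

At the plume center C_max = M/(n_e·A·√(4πDt)), so D = M²/(4πt·(n_e·A·C_max)²).
n_e·A·C_max = 0.37 × 8.97 × 1.61 = 5.343 kg/m.
D = 243²/(4π × 152 × 5.343²) = 1.08 m²/day.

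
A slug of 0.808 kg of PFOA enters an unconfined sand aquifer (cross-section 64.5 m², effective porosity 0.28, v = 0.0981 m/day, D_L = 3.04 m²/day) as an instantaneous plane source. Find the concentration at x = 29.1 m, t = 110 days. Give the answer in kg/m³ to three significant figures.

For an instantaneous plane source, C(x,t) = M/(n_e·A·√(4πDt)) · exp(−(x−vt)²/(4Dt)), with n_e·A the pore (flow) area.
Plume center vt = 0.0981 × 110 = 10.791 m, so the well at 29.1 m is 18.309 m downgradient of the peak.
√(4πDt) = 64.82 m, giving peak height M/(n_e·A·√(4πDt)) = 0.808/(0.28 × 64.5 × 64.82) = 0.0006902 kg/m³.
(x−vt)²/(4Dt) = (18.309)²/(4 × 3.04 × 110) = 0.2506; exp(−0.2506) = 0.7783.
C = 0.0006902 × 0.7783 = 0.000537 kg/m³.

0.000537 kg/m³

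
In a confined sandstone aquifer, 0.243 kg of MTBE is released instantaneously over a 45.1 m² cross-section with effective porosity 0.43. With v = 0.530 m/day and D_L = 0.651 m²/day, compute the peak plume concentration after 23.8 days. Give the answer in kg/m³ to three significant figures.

0.000898 kg/m³

The peak of an instantaneous 1D plume sits at x = vt; there the Gaussian factor is 1 and C_max = M/(n_e·A·√(4πDt)), where n_e·A is the pore area the mass is dissolved in.
√(4πDt) = √(4π × 0.651 × 23.8) = 13.95 m, so C_max = 0.243/(0.43 × 45.1 × 13.95) = 0.000898 kg/m³.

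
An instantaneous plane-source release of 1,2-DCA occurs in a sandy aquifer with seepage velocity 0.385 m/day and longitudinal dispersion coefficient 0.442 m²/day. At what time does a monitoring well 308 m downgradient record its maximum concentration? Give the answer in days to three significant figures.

For the 1D instantaneous-source solution, setting ∂C/∂t = 0 at fixed x gives v²t² + 2Dt − x² = 0, so t = (√(D² + v²x²) − D)/v².
√(D² + v²x²) = √(0.442² + 0.385² × 308²) = 118.6; v² = 0.148225.
t = (118.6 − 0.442)/0.148225 = 797 days (vs. the pure-advection estimate x/v = 800 d).

797 days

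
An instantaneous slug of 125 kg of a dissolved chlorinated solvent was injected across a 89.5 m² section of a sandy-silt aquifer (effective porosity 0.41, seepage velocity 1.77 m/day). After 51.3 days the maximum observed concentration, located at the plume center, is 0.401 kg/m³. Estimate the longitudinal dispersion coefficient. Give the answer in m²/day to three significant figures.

At the plume center C_max = M/(n_e·A·√(4πDt)), so D = M²/(4πt·(n_e·A·C_max)²).
n_e·A·C_max = 0.41 × 89.5 × 0.401 = 14.71 kg/m.
D = 125²/(4π × 51.3 × 14.71²) = 0.112 m²/day.

0.112 m²/day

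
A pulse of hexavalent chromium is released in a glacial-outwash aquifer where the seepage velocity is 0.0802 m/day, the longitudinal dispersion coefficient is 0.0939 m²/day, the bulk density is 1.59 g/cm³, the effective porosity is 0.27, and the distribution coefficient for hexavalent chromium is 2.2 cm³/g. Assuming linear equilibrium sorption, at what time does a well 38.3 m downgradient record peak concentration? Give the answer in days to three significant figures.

6460 days

Retardation factor R = 1 + ρ_b·K_d/n = 1 + 1.59 × 2.2/0.27 = 13.96.
Sorption retards both mechanisms: v_R = v/R = 0.005745 m/day, D_R = D/R = 0.006726 m²/day.
Peak time from v_R²t² + 2D_R t − x² = 0: t = (√(D_R² + v_R²x²) − D_R)/v_R².
√(D_R² + v_R²x²) = √(0.006726² + 0.005745² × 38.3²) = 0.2201; v_R² = 3.301e-05.
t = (0.2201 − 0.006726)/3.301e-05 = 6460 days.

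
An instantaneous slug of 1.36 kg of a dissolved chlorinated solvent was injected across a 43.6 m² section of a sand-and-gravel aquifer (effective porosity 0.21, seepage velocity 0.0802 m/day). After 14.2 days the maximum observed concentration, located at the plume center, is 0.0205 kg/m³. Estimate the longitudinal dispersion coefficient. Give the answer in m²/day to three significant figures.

0.294 m²/day

At the plume center C_max = M/(n_e·A·√(4πDt)), so D = M²/(4πt·(n_e·A·C_max)²).
n_e·A·C_max = 0.21 × 43.6 × 0.0205 = 0.1877 kg/m.
D = 1.36²/(4π × 14.2 × 0.1877²) = 0.294 m²/day.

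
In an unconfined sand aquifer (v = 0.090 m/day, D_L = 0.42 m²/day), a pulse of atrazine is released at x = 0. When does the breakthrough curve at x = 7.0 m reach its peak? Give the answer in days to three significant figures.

41.6 days

For the 1D instantaneous-source solution, setting ∂C/∂t = 0 at fixed x gives v²t² + 2Dt − x² = 0, so t = (√(D² + v²x²) − D)/v².
√(D² + v²x²) = √(0.42² + 0.090² × 7.0²) = 0.7572; v² = 0.0081.
t = (0.7572 − 0.42)/0.0081 = 41.6 days (vs. the pure-advection estimate x/v = 77.8 d).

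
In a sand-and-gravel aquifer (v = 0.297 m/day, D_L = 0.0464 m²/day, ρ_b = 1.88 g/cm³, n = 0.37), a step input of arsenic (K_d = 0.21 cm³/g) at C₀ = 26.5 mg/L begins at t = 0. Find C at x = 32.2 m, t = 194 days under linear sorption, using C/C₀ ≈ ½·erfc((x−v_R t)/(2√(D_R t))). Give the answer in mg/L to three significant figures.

1.89 mg/L

Retardation factor R = 1 + ρ_b·K_d/n = 1 + 1.88 × 0.21/0.37 = 2.067.
Sorption retards both mechanisms: v_R = v/R = 0.1437 m/day, D_R = D/R = 0.02245 m²/day.
v_R·t = 0.1437 × 194 = 27.8778 m; 2√(D_R t) = 4.174 m; argument = (32.2 − 27.8778)/4.174 = 1.036.
C = C₀ × ½·erfc(1.036) = 26.5 × 0.07144 = 1.89 mg/L.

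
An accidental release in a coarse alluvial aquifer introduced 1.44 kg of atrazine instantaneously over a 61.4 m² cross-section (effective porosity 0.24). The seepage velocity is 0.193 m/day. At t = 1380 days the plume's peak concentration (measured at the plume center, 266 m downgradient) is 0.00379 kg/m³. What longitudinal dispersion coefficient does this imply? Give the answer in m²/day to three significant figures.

0.0383 m²/day

At the plume center C_max = M/(n_e·A·√(4πDt)), so D = M²/(4πt·(n_e·A·C_max)²).
n_e·A·C_max = 0.24 × 61.4 × 0.00379 = 0.05585 kg/m.
D = 1.44²/(4π × 1380 × 0.05585²) = 0.0383 m²/day.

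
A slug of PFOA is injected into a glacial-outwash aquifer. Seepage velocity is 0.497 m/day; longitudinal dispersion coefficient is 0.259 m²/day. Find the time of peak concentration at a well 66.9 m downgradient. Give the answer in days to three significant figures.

134 days

For the 1D instantaneous-source solution, setting ∂C/∂t = 0 at fixed x gives v²t² + 2Dt − x² = 0, so t = (√(D² + v²x²) − D)/v².
√(D² + v²x²) = √(0.259² + 0.497² × 66.9²) = 33.25; v² = 0.247009.
t = (33.25 − 0.259)/0.247009 = 134 days (vs. the pure-advection estimate x/v = 135 d).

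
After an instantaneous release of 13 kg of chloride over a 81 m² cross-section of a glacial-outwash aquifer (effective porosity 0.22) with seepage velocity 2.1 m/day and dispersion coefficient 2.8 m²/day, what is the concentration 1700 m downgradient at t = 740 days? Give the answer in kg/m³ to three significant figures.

For an instantaneous plane source, C(x,t) = M/(n_e·A·√(4πDt)) · exp(−(x−vt)²/(4Dt)), with n_e·A the pore (flow) area.
Plume center vt = 2.1 × 740 = 1554 m, so the well at 1700 m is 146 m downgradient of the peak.
√(4πDt) = 161.4 m, giving peak height M/(n_e·A·√(4πDt)) = 13/(0.22 × 81 × 161.4) = 0.004520 kg/m³.
(x−vt)²/(4Dt) = (146)²/(4 × 2.8 × 740) = 2.572; exp(−2.572) = 0.07638.
C = 0.004520 × 0.07638 = 0.000345 kg/m³.

0.000345 kg/m³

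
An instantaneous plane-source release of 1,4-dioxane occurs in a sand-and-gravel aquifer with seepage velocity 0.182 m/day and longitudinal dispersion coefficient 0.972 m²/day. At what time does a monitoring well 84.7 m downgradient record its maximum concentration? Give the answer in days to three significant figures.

For the 1D instantaneous-source solution, setting ∂C/∂t = 0 at fixed x gives v²t² + 2Dt − x² = 0, so t = (√(D² + v²x²) − D)/v².
√(D² + v²x²) = √(0.972² + 0.182² × 84.7²) = 15.45; v² = 0.033124.
t = (15.45 − 0.972)/0.033124 = 437 days (vs. the pure-advection estimate x/v = 465 d).

437 days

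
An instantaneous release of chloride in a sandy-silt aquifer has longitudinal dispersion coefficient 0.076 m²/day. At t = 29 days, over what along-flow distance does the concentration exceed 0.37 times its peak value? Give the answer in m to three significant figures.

5.92 m

The plume is Gaussian with σ = √(2Dt) = √(2 × 0.076 × 29) = 2.100 m.
C/C_peak = exp(−Δx²/(2σ²)) = 0.37 ⇒ Δx = σ·√(−2 ln 0.37) = 2.100 × 1.410 = 2.961 m.
Width = 2Δx = 5.92 m.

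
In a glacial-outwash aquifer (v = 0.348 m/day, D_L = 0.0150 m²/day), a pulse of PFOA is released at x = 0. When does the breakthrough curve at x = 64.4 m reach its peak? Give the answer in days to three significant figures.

For the 1D instantaneous-source solution, setting ∂C/∂t = 0 at fixed x gives v²t² + 2Dt − x² = 0, so t = (√(D² + v²x²) − D)/v².
√(D² + v²x²) = √(0.0150² + 0.348² × 64.4²) = 22.41; v² = 0.121104.
t = (22.41 − 0.0150)/0.121104 = 185 days (vs. the pure-advection estimate x/v = 185 d).

185 days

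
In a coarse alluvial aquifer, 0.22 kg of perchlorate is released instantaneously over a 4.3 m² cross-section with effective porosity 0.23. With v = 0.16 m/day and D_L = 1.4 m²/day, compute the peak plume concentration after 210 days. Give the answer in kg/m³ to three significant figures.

0.00366 kg/m³

The peak of an instantaneous 1D plume sits at x = vt; there the Gaussian factor is 1 and C_max = M/(n_e·A·√(4πDt)), where n_e·A is the pore area the mass is dissolved in.
√(4πDt) = √(4π × 1.4 × 210) = 60.78 m, so C_max = 0.22/(0.23 × 4.3 × 60.78) = 0.00366 kg/m³.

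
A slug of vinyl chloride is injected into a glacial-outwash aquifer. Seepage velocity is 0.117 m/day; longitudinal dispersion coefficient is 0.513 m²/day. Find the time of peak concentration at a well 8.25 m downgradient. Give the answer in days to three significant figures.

42.4 days

For the 1D instantaneous-source solution, setting ∂C/∂t = 0 at fixed x gives v²t² + 2Dt − x² = 0, so t = (√(D² + v²x²) − D)/v².
√(D² + v²x²) = √(0.513² + 0.117² × 8.25²) = 1.093; v² = 0.013689.
t = (1.093 − 0.513)/0.013689 = 42.4 days (vs. the pure-advection estimate x/v = 70.5 d).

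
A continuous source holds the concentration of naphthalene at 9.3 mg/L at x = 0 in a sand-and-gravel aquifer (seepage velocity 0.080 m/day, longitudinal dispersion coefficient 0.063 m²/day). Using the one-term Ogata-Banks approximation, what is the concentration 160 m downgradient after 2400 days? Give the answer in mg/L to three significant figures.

8.99 mg/L

For a continuous step input, C/C₀ ≈ ½·erfc((x−vt)/(2√(Dt))).
vt = 0.080 × 2400 = 192 m and 2√(Dt) = 2√(0.063 × 2400) = 24.59 m.
Argument (x−vt)/(2√(Dt)) = (160 − 192)/24.59 = -1.301; ½·erfc(-1.301) = 0.9671.
C = 9.3 × 0.9671 = 8.99 mg/L.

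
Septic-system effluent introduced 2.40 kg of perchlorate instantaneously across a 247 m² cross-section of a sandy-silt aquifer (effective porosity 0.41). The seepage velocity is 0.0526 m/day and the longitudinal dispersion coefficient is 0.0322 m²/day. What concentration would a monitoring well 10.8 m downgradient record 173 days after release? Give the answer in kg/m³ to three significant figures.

For an instantaneous plane source, C(x,t) = M/(n_e·A·√(4πDt)) · exp(−(x−vt)²/(4Dt)), with n_e·A the pore (flow) area.
Plume center vt = 0.0526 × 173 = 9.0998 m, so the well at 10.8 m is 1.7002 m downgradient of the peak.
√(4πDt) = 8.367 m, giving peak height M/(n_e·A·√(4πDt)) = 2.40/(0.41 × 247 × 8.367) = 0.002832 kg/m³.
(x−vt)²/(4Dt) = (1.7002)²/(4 × 0.0322 × 173) = 0.1297; exp(−0.1297) = 0.8784.
C = 0.002832 × 0.8784 = 0.00249 kg/m³.

0.00249 kg/m³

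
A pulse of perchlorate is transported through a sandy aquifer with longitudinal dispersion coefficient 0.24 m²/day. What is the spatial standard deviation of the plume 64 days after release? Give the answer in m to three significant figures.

5.54 m

Dispersive spreading gives a Gaussian with σ² = 2Dt; advection only shifts the center.
σ = √(2 × 0.24 × 64) = 5.54 m.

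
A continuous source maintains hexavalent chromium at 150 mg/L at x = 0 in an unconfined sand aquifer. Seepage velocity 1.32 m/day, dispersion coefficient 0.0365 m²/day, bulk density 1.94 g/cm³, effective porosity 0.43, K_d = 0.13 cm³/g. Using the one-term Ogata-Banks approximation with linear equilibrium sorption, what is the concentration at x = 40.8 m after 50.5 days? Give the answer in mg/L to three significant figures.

Retardation factor R = 1 + ρ_b·K_d/n = 1 + 1.94 × 0.13/0.43 = 1.587.
Sorption retards both mechanisms: v_R = v/R = 0.8318 m/day, D_R = D/R = 0.02300 m²/day.
v_R·t = 0.8318 × 50.5 = 42.0059 m; 2√(D_R t) = 2.155 m; argument = (40.8 − 42.0059)/2.155 = -0.5596.
C = C₀ × ½·erfc(-0.5596) = 150 × 0.7856 = 118 mg/L.

118 mg/L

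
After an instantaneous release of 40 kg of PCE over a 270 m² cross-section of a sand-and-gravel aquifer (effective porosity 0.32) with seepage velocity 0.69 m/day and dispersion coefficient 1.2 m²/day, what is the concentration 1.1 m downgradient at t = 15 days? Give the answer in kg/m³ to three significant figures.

0.00938 kg/m³

For an instantaneous plane source, C(x,t) = M/(n_e·A·√(4πDt)) · exp(−(x−vt)²/(4Dt)), with n_e·A the pore (flow) area.
Plume center vt = 0.69 × 15 = 10.35 m, so the well at 1.1 m is 9.25 m upgradient of the peak.
√(4πDt) = 15.04 m, giving peak height M/(n_e·A·√(4πDt)) = 40/(0.32 × 270 × 15.04) = 0.03078 kg/m³.
(x−vt)²/(4Dt) = (-9.25)²/(4 × 1.2 × 15) = 1.188; exp(−1.188) = 0.3048.
C = 0.03078 × 0.3048 = 0.00938 kg/m³.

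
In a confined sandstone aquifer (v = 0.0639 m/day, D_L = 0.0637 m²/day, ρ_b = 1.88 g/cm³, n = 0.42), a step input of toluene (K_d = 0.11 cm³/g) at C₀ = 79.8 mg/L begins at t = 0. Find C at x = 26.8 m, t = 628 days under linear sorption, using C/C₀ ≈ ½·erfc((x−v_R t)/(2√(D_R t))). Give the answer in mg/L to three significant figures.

Retardation factor R = 1 + ρ_b·K_d/n = 1 + 1.88 × 0.11/0.42 = 1.492.
Sorption retards both mechanisms: v_R = v/R = 0.04283 m/day, D_R = D/R = 0.04269 m²/day.
v_R·t = 0.04283 × 628 = 26.89724 m; 2√(D_R t) = 10.36 m; argument = (26.8 − 26.89724)/10.36 = -0.009386.
C = C₀ × ½·erfc(-0.009386) = 79.8 × 0.5053 = 40.3 mg/L.

40.3 mg/L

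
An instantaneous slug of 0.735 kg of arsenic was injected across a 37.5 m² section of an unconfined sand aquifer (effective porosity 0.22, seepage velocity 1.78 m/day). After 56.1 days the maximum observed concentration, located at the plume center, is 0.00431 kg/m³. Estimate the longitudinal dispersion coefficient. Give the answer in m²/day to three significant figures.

At the plume center C_max = M/(n_e·A·√(4πDt)), so D = M²/(4πt·(n_e·A·C_max)²).
n_e·A·C_max = 0.22 × 37.5 × 0.00431 = 0.03556 kg/m.
D = 0.735²/(4π × 56.1 × 0.03556²) = 0.606 m²/day.

0.606 m²/day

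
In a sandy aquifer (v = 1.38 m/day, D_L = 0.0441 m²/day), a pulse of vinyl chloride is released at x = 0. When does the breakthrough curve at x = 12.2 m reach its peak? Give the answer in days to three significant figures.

For the 1D instantaneous-source solution, setting ∂C/∂t = 0 at fixed x gives v²t² + 2Dt − x² = 0, so t = (√(D² + v²x²) − D)/v².
√(D² + v²x²) = √(0.0441² + 1.38² × 12.2²) = 16.84; v² = 1.9044.
t = (16.84 − 0.0441)/1.9044 = 8.82 days (vs. the pure-advection estimate x/v = 8.84 d).

8.82 days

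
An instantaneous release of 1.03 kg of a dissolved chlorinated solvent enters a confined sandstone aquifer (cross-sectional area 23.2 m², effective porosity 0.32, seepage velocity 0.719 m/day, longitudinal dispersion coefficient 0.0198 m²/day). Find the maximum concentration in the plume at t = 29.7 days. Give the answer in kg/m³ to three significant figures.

0.0510 kg/m³

The peak of an instantaneous 1D plume sits at x = vt; there the Gaussian factor is 1 and C_max = M/(n_e·A·√(4πDt)), where n_e·A is the pore area the mass is dissolved in.
√(4πDt) = √(4π × 0.0198 × 29.7) = 2.718 m, so C_max = 1.03/(0.32 × 23.2 × 2.718) = 0.0510 kg/m³.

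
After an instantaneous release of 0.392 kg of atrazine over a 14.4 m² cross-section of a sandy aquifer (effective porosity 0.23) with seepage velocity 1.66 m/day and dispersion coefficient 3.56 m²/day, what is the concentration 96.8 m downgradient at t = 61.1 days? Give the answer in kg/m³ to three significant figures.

0.00221 kg/m³

For an instantaneous plane source, C(x,t) = M/(n_e·A·√(4πDt)) · exp(−(x−vt)²/(4Dt)), with n_e·A the pore (flow) area.
Plume center vt = 1.66 × 61.1 = 101.426 m, so the well at 96.8 m is 4.626 m upgradient of the peak.
√(4πDt) = 52.28 m, giving peak height M/(n_e·A·√(4πDt)) = 0.392/(0.23 × 14.4 × 52.28) = 0.002264 kg/m³.
(x−vt)²/(4Dt) = (-4.626)²/(4 × 3.56 × 61.1) = 0.02460; exp(−0.02460) = 0.9757.
C = 0.002264 × 0.9757 = 0.00221 kg/m³.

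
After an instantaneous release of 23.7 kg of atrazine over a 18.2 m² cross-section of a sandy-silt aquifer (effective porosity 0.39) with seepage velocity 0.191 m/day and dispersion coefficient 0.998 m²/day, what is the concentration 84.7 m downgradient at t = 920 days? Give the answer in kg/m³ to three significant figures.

0.00326 kg/m³

For an instantaneous plane source, C(x,t) = M/(n_e·A·√(4πDt)) · exp(−(x−vt)²/(4Dt)), with n_e·A the pore (flow) area.
Plume center vt = 0.191 × 920 = 175.72 m, so the well at 84.7 m is 91.02 m upgradient of the peak.
√(4πDt) = 107.4 m, giving peak height M/(n_e·A·√(4πDt)) = 23.7/(0.39 × 18.2 × 107.4) = 0.03109 kg/m³.
(x−vt)²/(4Dt) = (-91.02)²/(4 × 0.998 × 920) = 2.256; exp(−2.256) = 0.1048.
C = 0.03109 × 0.1048 = 0.00326 kg/m³.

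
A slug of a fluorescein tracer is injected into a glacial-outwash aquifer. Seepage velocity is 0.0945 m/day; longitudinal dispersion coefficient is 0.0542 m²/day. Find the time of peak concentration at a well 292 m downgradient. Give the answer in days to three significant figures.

3080 days

For the 1D instantaneous-source solution, setting ∂C/∂t = 0 at fixed x gives v²t² + 2Dt − x² = 0, so t = (√(D² + v²x²) − D)/v².
√(D² + v²x²) = √(0.0542² + 0.0945² × 292²) = 27.59; v² = 0.00893025.
t = (27.59 − 0.0542)/0.00893025 = 3080 days (vs. the pure-advection estimate x/v = 3090 d).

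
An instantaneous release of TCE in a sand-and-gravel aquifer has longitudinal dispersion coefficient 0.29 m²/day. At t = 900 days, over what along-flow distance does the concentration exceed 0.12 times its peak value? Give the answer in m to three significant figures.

94.1 m

The plume is Gaussian with σ = √(2Dt) = √(2 × 0.29 × 900) = 22.85 m.
C/C_peak = exp(−Δx²/(2σ²)) = 0.12 ⇒ Δx = σ·√(−2 ln 0.12) = 22.85 × 2.059 = 47.05 m.
Width = 2Δx = 94.1 m.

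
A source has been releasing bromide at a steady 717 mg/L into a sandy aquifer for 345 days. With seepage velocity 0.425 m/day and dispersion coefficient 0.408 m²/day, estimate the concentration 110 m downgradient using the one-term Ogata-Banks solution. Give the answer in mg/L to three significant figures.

For a continuous step input, C/C₀ ≈ ½·erfc((x−vt)/(2√(Dt))).
vt = 0.425 × 345 = 146.625 m and 2√(Dt) = 2√(0.408 × 345) = 23.73 m.
Argument (x−vt)/(2√(Dt)) = (110 − 146.625)/23.73 = -1.543; ½·erfc(-1.543) = 0.9855.
C = 717 × 0.9855 = 707 mg/L.

707 mg/L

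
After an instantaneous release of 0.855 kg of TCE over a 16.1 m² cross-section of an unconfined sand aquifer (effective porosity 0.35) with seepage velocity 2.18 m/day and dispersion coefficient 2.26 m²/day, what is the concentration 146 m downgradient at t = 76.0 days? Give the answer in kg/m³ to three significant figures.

For an instantaneous plane source, C(x,t) = M/(n_e·A·√(4πDt)) · exp(−(x−vt)²/(4Dt)), with n_e·A the pore (flow) area.
Plume center vt = 2.18 × 76.0 = 165.68 m, so the well at 146 m is 19.68 m upgradient of the peak.
√(4πDt) = 46.46 m, giving peak height M/(n_e·A·√(4πDt)) = 0.855/(0.35 × 16.1 × 46.46) = 0.003266 kg/m³.
(x−vt)²/(4Dt) = (-19.68)²/(4 × 2.26 × 76.0) = 0.5637; exp(−0.5637) = 0.5691.
C = 0.003266 × 0.5691 = 0.00186 kg/m³.

0.00186 kg/m³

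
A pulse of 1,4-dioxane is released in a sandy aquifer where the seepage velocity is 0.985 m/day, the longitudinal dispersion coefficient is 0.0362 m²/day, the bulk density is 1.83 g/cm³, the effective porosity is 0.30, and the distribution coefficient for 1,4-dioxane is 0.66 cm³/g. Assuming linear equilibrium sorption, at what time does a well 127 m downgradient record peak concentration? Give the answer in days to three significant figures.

648 days

Retardation factor R = 1 + ρ_b·K_d/n = 1 + 1.83 × 0.66/0.30 = 5.026.
Sorption retards both mechanisms: v_R = v/R = 0.1960 m/day, D_R = D/R = 0.007203 m²/day.
Peak time from v_R²t² + 2D_R t − x² = 0: t = (√(D_R² + v_R²x²) − D_R)/v_R².
√(D_R² + v_R²x²) = √(0.007203² + 0.1960² × 127²) = 24.89; v_R² = 0.03842.
t = (24.89 − 0.007203)/0.03842 = 648 days.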